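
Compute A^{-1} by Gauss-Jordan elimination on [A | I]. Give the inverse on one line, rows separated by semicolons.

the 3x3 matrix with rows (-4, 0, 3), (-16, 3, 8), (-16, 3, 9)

inverse = [-1/4 -3/4 3/4; -4/3 -1 4/3; 0 -1 1]

Gauss-Jordan on [A | I]:
R1 <- (1/-4)*R1:  [    1     0  -3/4  |  -1/4     0     0 ]
R2 <- R2 - (-16)*R1:  [  0   3  -4  |  -4   1   0 ]
R3 <- R3 - (-16)*R1:  [  0   3  -3  |  -4   0   1 ]
R2 <- (1/3)*R2:  [    0     1  -4/3  |  -4/3   1/3     0 ]
R3 <- R3 - (3)*R2:  [  0   0   1  |   0  -1   1 ]
R1 <- R1 - (-3/4)*R3:  [    1     0     0  |  -1/4  -3/4   3/4 ]
R2 <- R2 - (-4/3)*R3:  [    0     1     0  |  -4/3    -1   4/3 ]
Right block of [I | A^{-1}] is the inverse:
[ -1/4  -3/4  3/4 ]
[ -4/3    -1  4/3 ]
[    0    -1    1 ]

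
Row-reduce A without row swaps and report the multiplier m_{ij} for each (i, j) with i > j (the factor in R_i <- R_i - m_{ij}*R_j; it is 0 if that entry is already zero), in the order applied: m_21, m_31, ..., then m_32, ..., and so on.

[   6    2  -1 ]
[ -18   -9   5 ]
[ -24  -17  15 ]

Forward elimination:
R2 <- R2 - (-3)*R1:  [  0  -3   2 ]
R3 <- R3 - (-4)*R1:  [  0  -9  11 ]
R3 <- R3 - (3)*R2:  [ 0  0  5 ]
Multipliers (in order of application): m_{21} = -3, m_{31} = -4, m_{32} = 3

multipliers: -3, -4, 3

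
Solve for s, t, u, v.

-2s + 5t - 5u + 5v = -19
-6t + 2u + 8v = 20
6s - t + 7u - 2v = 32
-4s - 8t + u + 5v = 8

Forward elimination on [A|b]:
R3 <- R3 - (-3)*R1:  [   0   14   -8   13  -25 ]
R4 <- R4 - (2)*R1:  [   0  -18   11   -5   46 ]
R3 <- R3 - (-7/3)*R2:  [     0      0  -10/3   95/3   65/3 ]
R4 <- R4 - (3)*R2:  [   0    0    5  -29  -14 ]
R4 <- R4 - (-3/2)*R3:  [    0     0     0  37/2  37/2 ]
Row echelon form:
[ -2   5     -5     5  |   -19 ]
[  0  -6      2     8  |    20 ]
[  0   0  -10/3  95/3  |  65/3 ]
[  0   0      0  37/2  |  37/2 ]
Back-substitution:
v = (37/2) / (37/2) = 1
u = (65/3 - (95/3)*(1)) / (-10/3) = 3
t = (20 - (2)*(3) - (8)*(1)) / -6 = -1
s = (-19 - (5)*(-1) - (-5)*(3) - (5)*(1)) / -2 = 2

(2, -1, 3, 1)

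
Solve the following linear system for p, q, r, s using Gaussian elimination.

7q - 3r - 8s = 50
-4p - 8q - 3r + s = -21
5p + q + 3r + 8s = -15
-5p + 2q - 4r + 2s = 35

(-1, 5, -5, 0)

Forward elimination on [A|b]:
R1 <-> R2   (pivot in column 1 was zero)
[ -4  -8  -3   1  -21 ]
[  0   7  -3  -8   50 ]
[  5   1   3   8  -15 ]
[ -5   2  -4   2   35 ]
R3 <- R3 - (-5/4)*R1:  [      0      -9    -3/4    37/4  -165/4 ]
R4 <- R4 - (5/4)*R1:  [     0     12   -1/4    3/4  245/4 ]
R3 <- R3 - (-9/7)*R2:  [       0        0  -129/28   -29/28   645/28 ]
R4 <- R4 - (12/7)*R2:  [       0        0   137/28   405/28  -685/28 ]
R4 <- R4 - (-137/129)*R3:  [        0         0         0  1724/129         0 ]
Row echelon form:
[ -4  -8       -3         1  |     -21 ]
[  0   7       -3        -8  |      50 ]
[  0   0  -129/28    -29/28  |  645/28 ]
[  0   0        0  1724/129  |       0 ]
Back-substitution:
s = (0) / (1724/129) = 0
r = (645/28 - (-29/28)*(0)) / (-129/28) = -5
q = (50 - (-3)*(-5) - (-8)*(0)) / 7 = 5
p = (-21 - (-8)*(5) - (-3)*(-5) - (1)*(0)) / -4 = -1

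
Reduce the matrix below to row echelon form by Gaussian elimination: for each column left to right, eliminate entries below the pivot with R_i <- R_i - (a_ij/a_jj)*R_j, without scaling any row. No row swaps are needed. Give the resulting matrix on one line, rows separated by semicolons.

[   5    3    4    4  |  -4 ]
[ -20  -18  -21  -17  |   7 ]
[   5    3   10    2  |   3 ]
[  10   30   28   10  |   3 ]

Forward elimination:
R2 <- R2 - (-4)*R1:  [  0  -6  -5  -1  -9 ]
R3 <- R3 - (1)*R1:  [  0   0   6  -2   7 ]
R4 <- R4 - (2)*R1:  [  0  24  20   2  11 ]
R4 <- R4 - (-4)*R2:  [   0    0    0   -2  -25 ]
Row echelon form:
[ 5   3   4   4  |   -4 ]
[ 0  -6  -5  -1  |   -9 ]
[ 0   0   6  -2  |    7 ]
[ 0   0   0  -2  |  -25 ]

REF = [5 3 4 4 -4; 0 -6 -5 -1 -9; 0 0 6 -2 7; 0 0 0 -2 -25]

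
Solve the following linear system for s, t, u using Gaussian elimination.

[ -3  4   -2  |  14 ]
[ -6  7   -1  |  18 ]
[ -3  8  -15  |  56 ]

Forward elimination on [A|b]:
R2 <- R2 - (2)*R1:  [   0   -1    3  -10 ]
R3 <- R3 - (1)*R1:  [   0    4  -13   42 ]
R3 <- R3 - (-4)*R2:  [  0   0  -1   2 ]
Row echelon form:
[ -3   4  -2  |   14 ]
[  0  -1   3  |  -10 ]
[  0   0  -1  |    2 ]
Back-substitution:
u = (2) / -1 = -2
t = (-10 - (3)*(-2)) / -1 = 4
s = (14 - (4)*(4) - (-2)*(-2)) / -3 = 2

(2, 4, -2)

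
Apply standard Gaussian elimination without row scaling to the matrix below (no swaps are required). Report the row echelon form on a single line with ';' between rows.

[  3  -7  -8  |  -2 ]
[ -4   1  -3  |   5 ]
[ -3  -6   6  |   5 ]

Forward elimination:
R2 <- R2 - (-4/3)*R1:  [     0  -25/3  -41/3    7/3 ]
R3 <- R3 - (-1)*R1:  [   0  -13   -2    3 ]
R3 <- R3 - (39/25)*R2:  [      0       0  483/25  -16/25 ]
Row echelon form:
[ 3     -7      -8  |      -2 ]
[ 0  -25/3   -41/3  |     7/3 ]
[ 0      0  483/25  |  -16/25 ]

REF = [3 -7 -8 -2; 0 -25/3 -41/3 7/3; 0 0 483/25 -16/25]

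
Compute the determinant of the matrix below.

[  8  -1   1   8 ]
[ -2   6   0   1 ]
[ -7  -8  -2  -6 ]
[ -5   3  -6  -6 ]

Forward elimination:
R2 <- R2 - (-1/4)*R1:  [    0  23/4   1/4     3 ]
R3 <- R3 - (-7/8)*R1:  [     0  -71/8   -9/8      1 ]
R4 <- R4 - (-5/8)*R1:  [     0   19/8  -43/8     -1 ]
R3 <- R3 - (-71/46)*R2:  [      0       0  -17/23  259/46 ]
R4 <- R4 - (19/46)*R2:  [       0        0  -126/23  -103/46 ]
R4 <- R4 - (126/17)*R3:  [        0         0         0  -1495/34 ]
Upper-triangular form:
[ 8    -1       1         8 ]
[ 0  23/4     1/4         3 ]
[ 0     0  -17/23    259/46 ]
[ 0     0       0  -1495/34 ]
det(A) = (-1)^0 * (8) * (23/4) * (-17/23) * (-1495/34) = 1495  (0 row swaps -> sign +1)

det(A) = 1495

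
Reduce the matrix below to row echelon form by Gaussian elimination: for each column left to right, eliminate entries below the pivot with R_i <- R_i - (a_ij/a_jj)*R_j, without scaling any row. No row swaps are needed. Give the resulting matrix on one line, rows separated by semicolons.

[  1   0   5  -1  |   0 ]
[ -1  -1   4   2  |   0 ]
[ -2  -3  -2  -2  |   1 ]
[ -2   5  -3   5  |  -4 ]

Forward elimination:
R2 <- R2 - (-1)*R1:  [  0  -1   9   1   0 ]
R3 <- R3 - (-2)*R1:  [  0  -3   8  -4   1 ]
R4 <- R4 - (-2)*R1:  [  0   5   7   3  -4 ]
R3 <- R3 - (3)*R2:  [   0    0  -19   -7    1 ]
R4 <- R4 - (-5)*R2:  [  0   0  52   8  -4 ]
R4 <- R4 - (-52/19)*R3:  [       0        0        0  -212/19   -24/19 ]
Row echelon form:
[ 1   0    5       -1  |       0 ]
[ 0  -1    9        1  |       0 ]
[ 0   0  -19       -7  |       1 ]
[ 0   0    0  -212/19  |  -24/19 ]

REF = [1 0 5 -1 0; 0 -1 9 1 0; 0 0 -19 -7 1; 0 0 0 -212/19 -24/19]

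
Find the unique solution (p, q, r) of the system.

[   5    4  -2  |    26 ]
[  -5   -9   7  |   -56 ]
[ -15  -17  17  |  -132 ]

(2, 2, -4)

Forward elimination on [A|b]:
R2 <- R2 - (-1)*R1:  [   0   -5    5  -30 ]
R3 <- R3 - (-3)*R1:  [   0   -5   11  -54 ]
R3 <- R3 - (1)*R2:  [   0    0    6  -24 ]
Row echelon form:
[ 5   4  -2  |   26 ]
[ 0  -5   5  |  -30 ]
[ 0   0   6  |  -24 ]
Back-substitution:
r = (-24) / 6 = -4
q = (-30 - (5)*(-4)) / -5 = 2
p = (26 - (4)*(2) - (-2)*(-4)) / 5 = 2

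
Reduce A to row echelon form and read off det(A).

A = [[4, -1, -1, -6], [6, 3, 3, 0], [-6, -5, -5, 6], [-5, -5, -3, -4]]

Forward elimination:
R2 <- R2 - (3/2)*R1:  [   0  9/2  9/2    9 ]
R3 <- R3 - (-3/2)*R1:  [     0  -13/2  -13/2     -3 ]
R4 <- R4 - (-5/4)*R1:  [     0  -25/4  -17/4  -23/2 ]
R3 <- R3 - (-13/9)*R2:  [  0   0   0  10 ]
R4 <- R4 - (-25/18)*R2:  [ 0  0  2  1 ]
R3 <-> R4   (pivot in column 3 was zero)
[ 4   -1   -1  -6 ]
[ 0  9/2  9/2   9 ]
[ 0    0    2   1 ]
[ 0    0    0  10 ]
Upper-triangular form:
[ 4   -1   -1  -6 ]
[ 0  9/2  9/2   9 ]
[ 0    0    2   1 ]
[ 0    0    0  10 ]
det(A) = (-1)^1 * (4) * (9/2) * (2) * (10) = -360  (1 row swap -> sign -1)

det(A) = -360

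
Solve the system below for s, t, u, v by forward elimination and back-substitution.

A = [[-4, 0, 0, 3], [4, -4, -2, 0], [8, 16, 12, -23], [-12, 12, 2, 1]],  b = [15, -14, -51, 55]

Forward elimination on [A|b]:
R2 <- R2 - (-1)*R1:  [  0  -4  -2   3   1 ]
R3 <- R3 - (-2)*R1:  [   0   16   12  -17  -21 ]
R4 <- R4 - (3)*R1:  [  0  12   2  -8  10 ]
R3 <- R3 - (-4)*R2:  [   0    0    4   -5  -17 ]
R4 <- R4 - (-3)*R2:  [  0   0  -4   1  13 ]
R4 <- R4 - (-1)*R3:  [  0   0   0  -4  -4 ]
Row echelon form:
[ -4   0   0   3  |   15 ]
[  0  -4  -2   3  |    1 ]
[  0   0   4  -5  |  -17 ]
[  0   0   0  -4  |   -4 ]
Back-substitution:
v = (-4) / -4 = 1
u = (-17 - (-5)*(1)) / 4 = -3
t = (1 - (-2)*(-3) - (3)*(1)) / -4 = 2
s = (15 - (3)*(1)) / -4 = -3

(-3, 2, -3, 1)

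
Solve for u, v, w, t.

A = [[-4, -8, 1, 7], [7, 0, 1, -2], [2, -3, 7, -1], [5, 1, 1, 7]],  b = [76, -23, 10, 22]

(-2, -4, 1, 5)

Forward elimination on [A|b]:
R2 <- R2 - (-7/4)*R1:  [    0   -14  11/4  41/4   110 ]
R3 <- R3 - (-1/2)*R1:  [    0    -7  15/2   5/2    48 ]
R4 <- R4 - (-5/4)*R1:  [    0    -9   9/4  63/4   117 ]
R3 <- R3 - (1/2)*R2:  [     0      0   49/8  -21/8     -7 ]
R4 <- R4 - (9/14)*R2:  [      0       0   27/56  513/56   324/7 ]
R4 <- R4 - (27/343)*R3:  [       0        0        0   459/49  2295/49 ]
Row echelon form:
[ -4   -8     1       7  |       76 ]
[  0  -14  11/4    41/4  |      110 ]
[  0    0  49/8   -21/8  |       -7 ]
[  0    0     0  459/49  |  2295/49 ]
Back-substitution:
t = (2295/49) / (459/49) = 5
w = (-7 - (-21/8)*(5)) / (49/8) = 1
v = (110 - (11/4)*(1) - (41/4)*(5)) / -14 = -4
u = (76 - (-8)*(-4) - (1)*(1) - (7)*(5)) / -4 = -2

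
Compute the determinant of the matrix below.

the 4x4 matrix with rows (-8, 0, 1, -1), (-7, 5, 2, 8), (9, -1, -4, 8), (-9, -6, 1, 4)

Forward elimination:
R2 <- R2 - (7/8)*R1:  [    0     5   9/8  71/8 ]
R3 <- R3 - (-9/8)*R1:  [     0     -1  -23/8   55/8 ]
R4 <- R4 - (9/8)*R1:  [    0    -6  -1/8  41/8 ]
R3 <- R3 - (-1/5)*R2:  [      0       0  -53/20  173/20 ]
R4 <- R4 - (-6/5)*R2:  [      0       0   49/40  631/40 ]
R4 <- R4 - (-49/106)*R3:  [       0        0        0  1048/53 ]
Upper-triangular form:
[ -8  0       1       -1 ]
[  0  5     9/8     71/8 ]
[  0  0  -53/20   173/20 ]
[  0  0       0  1048/53 ]
det(A) = (-1)^0 * (-8) * (5) * (-53/20) * (1048/53) = 2096  (0 row swaps -> sign +1)

det(A) = 2096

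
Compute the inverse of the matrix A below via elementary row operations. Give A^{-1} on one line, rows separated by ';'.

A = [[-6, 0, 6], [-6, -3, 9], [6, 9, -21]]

Gauss-Jordan on [A | I]:
R1 <- (1/-6)*R1:  [    1     0    -1  |  -1/6     0     0 ]
R2 <- R2 - (-6)*R1:  [  0  -3   3  |  -1   1   0 ]
R3 <- R3 - (6)*R1:  [   0    9  -15  |    1    0    1 ]
R2 <- (1/-3)*R2:  [    0     1    -1  |   1/3  -1/3     0 ]
R3 <- R3 - (9)*R2:  [  0   0  -6  |  -2   3   1 ]
R3 <- (1/-6)*R3:  [    0     0     1  |   1/3  -1/2  -1/6 ]
R1 <- R1 - (-1)*R3:  [    1     0     0  |   1/6  -1/2  -1/6 ]
R2 <- R2 - (-1)*R3:  [    0     1     0  |   2/3  -5/6  -1/6 ]
Right block of [I | A^{-1}] is the inverse:
[ 1/6  -1/2  -1/6 ]
[ 2/3  -5/6  -1/6 ]
[ 1/3  -1/2  -1/6 ]

inverse = [1/6 -1/2 -1/6; 2/3 -5/6 -1/6; 1/3 -1/2 -1/6]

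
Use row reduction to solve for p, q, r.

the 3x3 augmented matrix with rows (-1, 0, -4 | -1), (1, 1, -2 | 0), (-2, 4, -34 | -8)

Forward elimination on [A|b]:
R2 <- R2 - (-1)*R1:  [  0   1  -6  -1 ]
R3 <- R3 - (2)*R1:  [   0    4  -26   -6 ]
R3 <- R3 - (4)*R2:  [  0   0  -2  -2 ]
Row echelon form:
[ -1  0  -4  |  -1 ]
[  0  1  -6  |  -1 ]
[  0  0  -2  |  -2 ]
Back-substitution:
r = (-2) / -2 = 1
q = (-1 - (-6)*(1)) / 1 = 5
p = (-1 - (-4)*(1)) / -1 = -3

(-3, 5, 1)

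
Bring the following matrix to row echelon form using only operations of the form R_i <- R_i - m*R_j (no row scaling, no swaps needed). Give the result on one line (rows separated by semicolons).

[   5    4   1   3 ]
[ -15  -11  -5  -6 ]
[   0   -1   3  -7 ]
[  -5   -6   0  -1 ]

REF = [5 4 1 3; 0 1 -2 3; 0 0 1 -4; 0 0 0 -4]

Forward elimination:
R2 <- R2 - (-3)*R1:  [  0   1  -2   3 ]
R4 <- R4 - (-1)*R1:  [  0  -2   1   2 ]
R3 <- R3 - (-1)*R2:  [  0   0   1  -4 ]
R4 <- R4 - (-2)*R2:  [  0   0  -3   8 ]
R4 <- R4 - (-3)*R3:  [  0   0   0  -4 ]
Row echelon form:
[ 5  4   1   3 ]
[ 0  1  -2   3 ]
[ 0  0   1  -4 ]
[ 0  0   0  -4 ]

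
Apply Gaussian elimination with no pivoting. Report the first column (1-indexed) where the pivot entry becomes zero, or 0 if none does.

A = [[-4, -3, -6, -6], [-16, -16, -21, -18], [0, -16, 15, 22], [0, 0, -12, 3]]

first zero-pivot column = 0

Naive forward elimination:
R2 <- R2 - (4)*R1:  [  0  -4   3   6 ]
R3 <- R3 - (4)*R2:  [  0   0   3  -2 ]
R4 <- R4 - (-4)*R3:  [  0   0   0  -5 ]
All pivots nonzero; naive elimination completes without hitting a zero pivot.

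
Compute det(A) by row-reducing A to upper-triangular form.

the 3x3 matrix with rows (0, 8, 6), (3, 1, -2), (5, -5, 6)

det(A) = -344

Forward elimination:
R1 <-> R2   (pivot in column 1 was zero)
[ 3   1  -2 ]
[ 0   8   6 ]
[ 5  -5   6 ]
R3 <- R3 - (5/3)*R1:  [     0  -20/3   28/3 ]
R3 <- R3 - (-5/6)*R2:  [    0     0  43/3 ]
Upper-triangular form:
[ 3  1    -2 ]
[ 0  8     6 ]
[ 0  0  43/3 ]
det(A) = (-1)^1 * (3) * (8) * (43/3) = -344  (1 row swap -> sign -1)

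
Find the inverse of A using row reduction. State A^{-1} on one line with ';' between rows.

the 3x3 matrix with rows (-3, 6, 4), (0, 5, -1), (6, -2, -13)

inverse = [-67/45 14/9 -26/45; -2/15 1/3 -1/15; -2/3 2/3 -1/3]

Gauss-Jordan on [A | I]:
R1 <- (1/-3)*R1:  [    1    -2  -4/3  |  -1/3     0     0 ]
R3 <- R3 - (6)*R1:  [  0  10  -5  |   2   0   1 ]
R2 <- (1/5)*R2:  [    0     1  -1/5  |     0   1/5     0 ]
R1 <- R1 - (-2)*R2:  [      1       0  -26/15  |    -1/3     2/5       0 ]
R3 <- R3 - (10)*R2:  [  0   0  -3  |   2  -2   1 ]
R3 <- (1/-3)*R3:  [    0     0     1  |  -2/3   2/3  -1/3 ]
R1 <- R1 - (-26/15)*R3:  [      1       0       0  |  -67/45    14/9  -26/45 ]
R2 <- R2 - (-1/5)*R3:  [     0      1      0  |  -2/15    1/3  -1/15 ]
Right block of [I | A^{-1}] is the inverse:
[ -67/45  14/9  -26/45 ]
[  -2/15   1/3   -1/15 ]
[   -2/3   2/3    -1/3 ]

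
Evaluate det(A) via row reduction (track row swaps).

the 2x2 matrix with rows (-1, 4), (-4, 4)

det(A) = 12

Forward elimination:
R2 <- R2 - (4)*R1:  [   0  -12 ]
Upper-triangular form:
[ -1    4 ]
[  0  -12 ]
det(A) = (-1)^0 * (-1) * (-12) = 12  (0 row swaps -> sign +1)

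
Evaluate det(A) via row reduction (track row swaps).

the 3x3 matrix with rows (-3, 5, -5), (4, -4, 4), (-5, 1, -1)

Forward elimination:
R2 <- R2 - (-4/3)*R1:  [    0   8/3  -8/3 ]
R3 <- R3 - (5/3)*R1:  [     0  -22/3   22/3 ]
R3 <- R3 - (-11/4)*R2:  [ 0  0  0 ]
Upper-triangular form:
[ -3    5    -5 ]
[  0  8/3  -8/3 ]
[  0    0     0 ]
det(A) = (-1)^0 * (-3) * (8/3) * (0) = 0  (0 row swaps -> sign +1)

det(A) = 0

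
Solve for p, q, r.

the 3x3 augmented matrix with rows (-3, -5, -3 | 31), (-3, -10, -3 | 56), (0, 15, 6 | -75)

Forward elimination on [A|b]:
R2 <- R2 - (1)*R1:  [  0  -5   0  25 ]
R3 <- R3 - (-3)*R2:  [ 0  0  6  0 ]
Row echelon form:
[ -3  -5  -3  |  31 ]
[  0  -5   0  |  25 ]
[  0   0   6  |   0 ]
Back-substitution:
r = (0) / 6 = 0
q = (25) / -5 = -5
p = (31 - (-5)*(-5) - (-3)*(0)) / -3 = -2

(-2, -5, 0)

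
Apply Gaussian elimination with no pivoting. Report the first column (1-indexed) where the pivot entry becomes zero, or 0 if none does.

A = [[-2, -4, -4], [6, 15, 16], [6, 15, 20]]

first zero-pivot column = 0

Naive forward elimination:
R2 <- R2 - (-3)*R1:  [ 0  3  4 ]
R3 <- R3 - (-3)*R1:  [ 0  3  8 ]
R3 <- R3 - (1)*R2:  [ 0  0  4 ]
All pivots nonzero; naive elimination completes without hitting a zero pivot.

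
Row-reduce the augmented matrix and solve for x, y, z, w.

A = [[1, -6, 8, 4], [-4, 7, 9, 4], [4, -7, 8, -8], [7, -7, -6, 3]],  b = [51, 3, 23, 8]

(-3, -5, 2, 2)

Forward elimination on [A|b]:
R2 <- R2 - (-4)*R1:  [   0  -17   41   20  207 ]
R3 <- R3 - (4)*R1:  [    0    17   -24   -24  -181 ]
R4 <- R4 - (7)*R1:  [    0    35   -62   -25  -349 ]
R3 <- R3 - (-1)*R2:  [  0   0  17  -4  26 ]
R4 <- R4 - (-35/17)*R2:  [       0        0   381/17   275/17  1312/17 ]
R4 <- R4 - (381/289)*R3:  [         0          0          0   6199/289  12398/289 ]
Row echelon form:
[ 1   -6   8         4  |         51 ]
[ 0  -17  41        20  |        207 ]
[ 0    0  17        -4  |         26 ]
[ 0    0   0  6199/289  |  12398/289 ]
Back-substitution:
w = (12398/289) / (6199/289) = 2
z = (26 - (-4)*(2)) / 17 = 2
y = (207 - (41)*(2) - (20)*(2)) / -17 = -5
x = (51 - (-6)*(-5) - (8)*(2) - (4)*(2)) / 1 = -3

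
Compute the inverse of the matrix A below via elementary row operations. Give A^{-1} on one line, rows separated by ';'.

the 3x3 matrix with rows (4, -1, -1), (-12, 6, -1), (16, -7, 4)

Gauss-Jordan on [A | I]:
R1 <- (1/4)*R1:  [    1  -1/4  -1/4  |   1/4     0     0 ]
R2 <- R2 - (-12)*R1:  [  0   3  -4  |   3   1   0 ]
R3 <- R3 - (16)*R1:  [  0  -3   8  |  -4   0   1 ]
R2 <- (1/3)*R2:  [    0     1  -4/3  |     1   1/3     0 ]
R1 <- R1 - (-1/4)*R2:  [     1      0  -7/12  |    1/2   1/12      0 ]
R3 <- R3 - (-3)*R2:  [  0   0   4  |  -1   1   1 ]
R3 <- (1/4)*R3:  [    0     0     1  |  -1/4   1/4   1/4 ]
R1 <- R1 - (-7/12)*R3:  [     1      0      0  |  17/48  11/48   7/48 ]
R2 <- R2 - (-4/3)*R3:  [   0    1    0  |  2/3  2/3  1/3 ]
Right block of [I | A^{-1}] is the inverse:
[ 17/48  11/48  7/48 ]
[   2/3    2/3   1/3 ]
[  -1/4    1/4   1/4 ]

inverse = [17/48 11/48 7/48; 2/3 2/3 1/3; -1/4 1/4 1/4]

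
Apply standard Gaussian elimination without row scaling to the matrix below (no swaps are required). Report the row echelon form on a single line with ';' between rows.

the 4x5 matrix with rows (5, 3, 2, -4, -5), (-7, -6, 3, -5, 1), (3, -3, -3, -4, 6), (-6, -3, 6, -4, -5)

REF = [5 3 2 -4 -5; 0 -9/5 29/5 -53/5 -6; 0 0 -59/3 80/3 25; 0 0 0 99/59 8/59]

Forward elimination:
R2 <- R2 - (-7/5)*R1:  [     0   -9/5   29/5  -53/5     -6 ]
R3 <- R3 - (3/5)*R1:  [     0  -24/5  -21/5   -8/5      9 ]
R4 <- R4 - (-6/5)*R1:  [     0    3/5   42/5  -44/5    -11 ]
R3 <- R3 - (8/3)*R2:  [     0      0  -59/3   80/3     25 ]
R4 <- R4 - (-1/3)*R2:  [     0      0   31/3  -37/3    -13 ]
R4 <- R4 - (-31/59)*R3:  [     0      0      0  99/59   8/59 ]
Row echelon form:
[ 5     3      2     -4    -5 ]
[ 0  -9/5   29/5  -53/5    -6 ]
[ 0     0  -59/3   80/3    25 ]
[ 0     0      0  99/59  8/59 ]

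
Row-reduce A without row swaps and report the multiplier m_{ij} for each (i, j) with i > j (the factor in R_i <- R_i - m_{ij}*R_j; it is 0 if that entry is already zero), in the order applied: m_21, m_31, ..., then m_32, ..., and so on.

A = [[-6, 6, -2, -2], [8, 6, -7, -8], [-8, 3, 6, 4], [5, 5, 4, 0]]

multipliers: -4/3, 4/3, -5/6, -5/14, 5/7, 388/219

Forward elimination:
R2 <- R2 - (-4/3)*R1:  [     0     14  -29/3  -32/3 ]
R3 <- R3 - (4/3)*R1:  [    0    -5  26/3  20/3 ]
R4 <- R4 - (-5/6)*R1:  [    0    10   7/3  -5/3 ]
R3 <- R3 - (-5/14)*R2:  [     0      0  73/14   20/7 ]
R4 <- R4 - (5/7)*R2:  [      0       0  194/21  125/21 ]
R4 <- R4 - (388/219)*R3:  [     0      0      0  65/73 ]
Multipliers (in order of application): m_{21} = -4/3, m_{31} = 4/3, m_{41} = -5/6, m_{32} = -5/14, m_{42} = 5/7, m_{43} = 388/219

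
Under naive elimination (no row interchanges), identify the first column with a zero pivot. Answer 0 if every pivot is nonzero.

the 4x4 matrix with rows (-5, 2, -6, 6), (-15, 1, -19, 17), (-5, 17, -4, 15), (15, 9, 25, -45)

Naive forward elimination:
R2 <- R2 - (3)*R1:  [  0  -5  -1  -1 ]
R3 <- R3 - (1)*R1:  [  0  15   2   9 ]
R4 <- R4 - (-3)*R1:  [   0   15    7  -27 ]
R3 <- R3 - (-3)*R2:  [  0   0  -1   6 ]
R4 <- R4 - (-3)*R2:  [   0    0    4  -30 ]
R4 <- R4 - (-4)*R3:  [  0   0   0  -6 ]
All pivots nonzero; naive elimination completes without hitting a zero pivot.

first zero-pivot column = 0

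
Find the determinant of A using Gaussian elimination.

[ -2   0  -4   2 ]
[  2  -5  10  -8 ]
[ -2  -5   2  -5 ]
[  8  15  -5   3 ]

det(A) = -30

Forward elimination:
R2 <- R2 - (-1)*R1:  [  0  -5   6  -6 ]
R3 <- R3 - (1)*R1:  [  0  -5   6  -7 ]
R4 <- R4 - (-4)*R1:  [   0   15  -21   11 ]
R3 <- R3 - (1)*R2:  [  0   0   0  -1 ]
R4 <- R4 - (-3)*R2:  [  0   0  -3  -7 ]
R3 <-> R4   (pivot in column 3 was zero)
[ -2   0  -4   2 ]
[  0  -5   6  -6 ]
[  0   0  -3  -7 ]
[  0   0   0  -1 ]
Upper-triangular form:
[ -2   0  -4   2 ]
[  0  -5   6  -6 ]
[  0   0  -3  -7 ]
[  0   0   0  -1 ]
det(A) = (-1)^1 * (-2) * (-5) * (-3) * (-1) = -30  (1 row swap -> sign -1)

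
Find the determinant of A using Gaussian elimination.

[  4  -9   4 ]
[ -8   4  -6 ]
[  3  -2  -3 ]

Forward elimination:
R2 <- R2 - (-2)*R1:  [   0  -14    2 ]
R3 <- R3 - (3/4)*R1:  [    0  19/4    -6 ]
R3 <- R3 - (-19/56)*R2:  [       0        0  -149/28 ]
Upper-triangular form:
[ 4   -9        4 ]
[ 0  -14        2 ]
[ 0    0  -149/28 ]
det(A) = (-1)^0 * (4) * (-14) * (-149/28) = 298  (0 row swaps -> sign +1)

det(A) = 298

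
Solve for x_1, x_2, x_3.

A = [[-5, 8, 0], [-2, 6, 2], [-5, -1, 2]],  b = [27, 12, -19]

Forward elimination on [A|b]:
R2 <- R2 - (2/5)*R1:  [    0  14/5     2   6/5 ]
R3 <- R3 - (1)*R1:  [   0   -9    2  -46 ]
R3 <- R3 - (-45/14)*R2:  [      0       0    59/7  -295/7 ]
Row echelon form:
[ -5     8     0  |      27 ]
[  0  14/5     2  |     6/5 ]
[  0     0  59/7  |  -295/7 ]
Back-substitution:
x_3 = (-295/7) / (59/7) = -5
x_2 = (6/5 - (2)*(-5)) / (14/5) = 4
x_1 = (27 - (8)*(4)) / -5 = 1

(1, 4, -5)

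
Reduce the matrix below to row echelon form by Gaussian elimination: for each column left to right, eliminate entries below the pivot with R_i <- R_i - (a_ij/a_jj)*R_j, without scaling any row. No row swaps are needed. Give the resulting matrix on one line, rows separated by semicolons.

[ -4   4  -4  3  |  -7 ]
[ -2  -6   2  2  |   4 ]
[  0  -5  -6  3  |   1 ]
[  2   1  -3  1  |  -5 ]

Forward elimination:
R2 <- R2 - (1/2)*R1:  [    0    -8     4   1/2  15/2 ]
R4 <- R4 - (-1/2)*R1:  [     0      3     -5    5/2  -17/2 ]
R3 <- R3 - (5/8)*R2:  [      0       0   -17/2   43/16  -59/16 ]
R4 <- R4 - (-3/8)*R2:  [      0       0    -7/2   43/16  -91/16 ]
R4 <- R4 - (7/17)*R3:  [        0         0         0   215/136  -567/136 ]
Row echelon form:
[ -4   4     -4        3  |        -7 ]
[  0  -8      4      1/2  |      15/2 ]
[  0   0  -17/2    43/16  |    -59/16 ]
[  0   0      0  215/136  |  -567/136 ]

REF = [-4 4 -4 3 -7; 0 -8 4 1/2 15/2; 0 0 -17/2 43/16 -59/16; 0 0 0 215/136 -567/136]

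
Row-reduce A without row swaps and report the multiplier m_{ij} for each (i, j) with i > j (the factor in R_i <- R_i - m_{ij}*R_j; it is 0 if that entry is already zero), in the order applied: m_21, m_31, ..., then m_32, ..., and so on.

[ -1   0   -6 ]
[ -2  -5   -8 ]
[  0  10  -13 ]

Forward elimination:
R2 <- R2 - (2)*R1:  [  0  -5   4 ]
R3: entry in column 1 is already 0 -> m_{31} = 0 (no row operation needed)
R3 <- R3 - (-2)*R2:  [  0   0  -5 ]
Multipliers (in order of application): m_{21} = 2, m_{31} = 0, m_{32} = -2

multipliers: 2, 0, -2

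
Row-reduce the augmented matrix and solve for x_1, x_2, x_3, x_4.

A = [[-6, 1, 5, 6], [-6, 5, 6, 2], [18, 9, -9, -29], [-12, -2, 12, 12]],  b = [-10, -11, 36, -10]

Forward elimination on [A|b]:
R2 <- R2 - (1)*R1:  [  0   4   1  -4  -1 ]
R3 <- R3 - (-3)*R1:  [   0   12    6  -11    6 ]
R4 <- R4 - (2)*R1:  [  0  -4   2   0  10 ]
R3 <- R3 - (3)*R2:  [ 0  0  3  1  9 ]
R4 <- R4 - (-1)*R2:  [  0   0   3  -4   9 ]
R4 <- R4 - (1)*R3:  [  0   0   0  -5   0 ]
Row echelon form:
[ -6  1  5   6  |  -10 ]
[  0  4  1  -4  |   -1 ]
[  0  0  3   1  |    9 ]
[  0  0  0  -5  |    0 ]
Back-substitution:
x_4 = (0) / -5 = 0
x_3 = (9 - (1)*(0)) / 3 = 3
x_2 = (-1 - (1)*(3) - (-4)*(0)) / 4 = -1
x_1 = (-10 - (1)*(-1) - (5)*(3) - (6)*(0)) / -6 = 4

(4, -1, 3, 0)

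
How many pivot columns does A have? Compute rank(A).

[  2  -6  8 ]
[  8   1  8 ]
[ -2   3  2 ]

Row reduction:
R2 <- R2 - (4)*R1:  [   0   25  -24 ]
R3 <- R3 - (-1)*R1:  [  0  -3  10 ]
R3 <- R3 - (-3/25)*R2:  [      0       0  178/25 ]
Row echelon form:
[ 2  -6       8 ]
[ 0  25     -24 ]
[ 0   0  178/25 ]
Nonzero rows / pivot columns: 3

rank(A) = 3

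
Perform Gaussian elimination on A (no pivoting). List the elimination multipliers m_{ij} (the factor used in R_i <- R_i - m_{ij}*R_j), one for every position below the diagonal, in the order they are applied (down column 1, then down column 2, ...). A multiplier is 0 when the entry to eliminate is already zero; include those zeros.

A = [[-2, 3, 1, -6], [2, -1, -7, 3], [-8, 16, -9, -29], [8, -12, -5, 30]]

Forward elimination:
R2 <- R2 - (-1)*R1:  [  0   2  -6  -3 ]
R3 <- R3 - (4)*R1:  [   0    4  -13   -5 ]
R4 <- R4 - (-4)*R1:  [  0   0  -1   6 ]
R3 <- R3 - (2)*R2:  [  0   0  -1   1 ]
R4: entry in column 2 is already 0 -> m_{42} = 0 (no row operation needed)
R4 <- R4 - (1)*R3:  [ 0  0  0  5 ]
Multipliers (in order of application): m_{21} = -1, m_{31} = 4, m_{41} = -4, m_{32} = 2, m_{42} = 0, m_{43} = 1

multipliers: -1, 4, -4, 2, 0, 1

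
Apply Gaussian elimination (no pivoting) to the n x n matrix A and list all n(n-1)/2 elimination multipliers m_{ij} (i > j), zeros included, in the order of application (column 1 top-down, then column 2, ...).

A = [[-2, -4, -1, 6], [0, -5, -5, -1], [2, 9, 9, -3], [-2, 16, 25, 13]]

multipliers: 0, -1, 1, -1, -4, 2

Forward elimination:
R2: entry in column 1 is already 0 -> m_{21} = 0 (no row operation needed)
R3 <- R3 - (-1)*R1:  [ 0  5  8  3 ]
R4 <- R4 - (1)*R1:  [  0  20  26   7 ]
R3 <- R3 - (-1)*R2:  [ 0  0  3  2 ]
R4 <- R4 - (-4)*R2:  [ 0  0  6  3 ]
R4 <- R4 - (2)*R3:  [  0   0   0  -1 ]
Multipliers (in order of application): m_{21} = 0, m_{31} = -1, m_{41} = 1, m_{32} = -1, m_{42} = -4, m_{43} = 2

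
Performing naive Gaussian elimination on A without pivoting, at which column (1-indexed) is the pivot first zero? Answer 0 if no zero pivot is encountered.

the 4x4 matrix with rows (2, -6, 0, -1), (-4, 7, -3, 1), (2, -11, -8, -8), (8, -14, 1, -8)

Naive forward elimination:
R2 <- R2 - (-2)*R1:  [  0  -5  -3  -1 ]
R3 <- R3 - (1)*R1:  [  0  -5  -8  -7 ]
R4 <- R4 - (4)*R1:  [  0  10   1  -4 ]
R3 <- R3 - (1)*R2:  [  0   0  -5  -6 ]
R4 <- R4 - (-2)*R2:  [  0   0  -5  -6 ]
R4 <- R4 - (1)*R3:  [ 0  0  0  0 ]
Matrix at this point:
[ 2  -6   0  -1 ]
[ 0  -5  -3  -1 ]
[ 0   0  -5  -6 ]
[ 0   0   0   0 ]
Pivot entry (4,4) in the last row is zero and there are no rows below to swap with -> zero pivot in column 4 (A is singular).

first zero-pivot column = 4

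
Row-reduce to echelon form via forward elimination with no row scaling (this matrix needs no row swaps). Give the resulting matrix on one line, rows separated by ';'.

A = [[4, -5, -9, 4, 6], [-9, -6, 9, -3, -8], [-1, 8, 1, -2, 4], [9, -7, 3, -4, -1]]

REF = [4 -5 -9 4 6; 0 -69/4 -45/4 6 11/2; 0 0 -130/23 31/23 176/23; 0 0 0 -863/130 2843/195]

Forward elimination:
R2 <- R2 - (-9/4)*R1:  [     0  -69/4  -45/4      6   11/2 ]
R3 <- R3 - (-1/4)*R1:  [    0  27/4  -5/4    -1  11/2 ]
R4 <- R4 - (9/4)*R1:  [     0   17/4   93/4    -13  -29/2 ]
R3 <- R3 - (-9/23)*R2:  [       0        0  -130/23    31/23   176/23 ]
R4 <- R4 - (-17/69)*R2:  [       0        0   471/23  -265/23  -907/69 ]
R4 <- R4 - (-471/130)*R3:  [        0         0         0  -863/130  2843/195 ]
Row echelon form:
[ 4     -5       -9         4         6 ]
[ 0  -69/4    -45/4         6      11/2 ]
[ 0      0  -130/23     31/23    176/23 ]
[ 0      0        0  -863/130  2843/195 ]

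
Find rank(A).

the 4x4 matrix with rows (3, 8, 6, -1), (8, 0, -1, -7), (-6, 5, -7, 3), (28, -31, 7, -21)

Row reduction:
R2 <- R2 - (8/3)*R1:  [     0  -64/3    -17  -13/3 ]
R3 <- R3 - (-2)*R1:  [  0  21   5   1 ]
R4 <- R4 - (28/3)*R1:  [      0  -317/3     -49   -35/3 ]
R3 <- R3 - (-63/64)*R2:  [       0        0  -751/64  -209/64 ]
R4 <- R4 - (317/64)*R2:  [       0        0  2253/64   627/64 ]
R4 <- R4 - (-3)*R3:  [ 0  0  0  0 ]
Row echelon form:
[ 3      8        6       -1 ]
[ 0  -64/3      -17    -13/3 ]
[ 0      0  -751/64  -209/64 ]
[ 0      0        0        0 ]
Nonzero rows / pivot columns: 3

rank(A) = 3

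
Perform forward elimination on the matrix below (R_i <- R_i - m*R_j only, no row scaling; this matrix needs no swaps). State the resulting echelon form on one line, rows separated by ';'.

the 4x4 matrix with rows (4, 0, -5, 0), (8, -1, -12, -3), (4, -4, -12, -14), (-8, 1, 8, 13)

Forward elimination:
R2 <- R2 - (2)*R1:  [  0  -1  -2  -3 ]
R3 <- R3 - (1)*R1:  [   0   -4   -7  -14 ]
R4 <- R4 - (-2)*R1:  [  0   1  -2  13 ]
R3 <- R3 - (4)*R2:  [  0   0   1  -2 ]
R4 <- R4 - (-1)*R2:  [  0   0  -4  10 ]
R4 <- R4 - (-4)*R3:  [ 0  0  0  2 ]
Row echelon form:
[ 4   0  -5   0 ]
[ 0  -1  -2  -3 ]
[ 0   0   1  -2 ]
[ 0   0   0   2 ]

REF = [4 0 -5 0; 0 -1 -2 -3; 0 0 1 -2; 0 0 0 2]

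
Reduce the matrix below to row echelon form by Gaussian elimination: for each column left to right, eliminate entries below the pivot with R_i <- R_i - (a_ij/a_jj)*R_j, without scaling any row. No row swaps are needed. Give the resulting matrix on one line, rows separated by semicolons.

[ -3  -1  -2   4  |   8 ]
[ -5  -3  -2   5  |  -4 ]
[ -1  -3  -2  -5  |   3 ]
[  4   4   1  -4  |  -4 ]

Forward elimination:
R2 <- R2 - (5/3)*R1:  [     0   -4/3    4/3   -5/3  -52/3 ]
R3 <- R3 - (1/3)*R1:  [     0   -8/3   -4/3  -19/3    1/3 ]
R4 <- R4 - (-4/3)*R1:  [    0   8/3  -5/3   4/3  20/3 ]
R3 <- R3 - (2)*R2:  [  0   0  -4  -3  35 ]
R4 <- R4 - (-2)*R2:  [   0    0    1   -2  -28 ]
R4 <- R4 - (-1/4)*R3:  [     0      0      0  -11/4  -77/4 ]
Row echelon form:
[ -3    -1   -2      4  |      8 ]
[  0  -4/3  4/3   -5/3  |  -52/3 ]
[  0     0   -4     -3  |     35 ]
[  0     0    0  -11/4  |  -77/4 ]

REF = [-3 -1 -2 4 8; 0 -4/3 4/3 -5/3 -52/3; 0 0 -4 -3 35; 0 0 0 -11/4 -77/4]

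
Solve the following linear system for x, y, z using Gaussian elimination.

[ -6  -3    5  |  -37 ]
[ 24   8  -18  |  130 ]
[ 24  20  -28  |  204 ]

(1, 2, -5)

Forward elimination on [A|b]:
R2 <- R2 - (-4)*R1:  [   0   -4    2  -18 ]
R3 <- R3 - (-4)*R1:  [  0   8  -8  56 ]
R3 <- R3 - (-2)*R2:  [  0   0  -4  20 ]
Row echelon form:
[ -6  -3   5  |  -37 ]
[  0  -4   2  |  -18 ]
[  0   0  -4  |   20 ]
Back-substitution:
z = (20) / -4 = -5
y = (-18 - (2)*(-5)) / -4 = 2
x = (-37 - (-3)*(2) - (5)*(-5)) / -6 = 1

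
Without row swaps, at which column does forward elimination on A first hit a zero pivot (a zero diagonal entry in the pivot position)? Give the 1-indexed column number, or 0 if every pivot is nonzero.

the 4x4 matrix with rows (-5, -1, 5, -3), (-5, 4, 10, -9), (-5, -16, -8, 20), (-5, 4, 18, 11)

Naive forward elimination:
R2 <- R2 - (1)*R1:  [  0   5   5  -6 ]
R3 <- R3 - (1)*R1:  [   0  -15  -13   23 ]
R4 <- R4 - (1)*R1:  [  0   5  13  14 ]
R3 <- R3 - (-3)*R2:  [ 0  0  2  5 ]
R4 <- R4 - (1)*R2:  [  0   0   8  20 ]
R4 <- R4 - (4)*R3:  [ 0  0  0  0 ]
Matrix at this point:
[ -5  -1  5  -3 ]
[  0   5  5  -6 ]
[  0   0  2   5 ]
[  0   0  0   0 ]
Pivot entry (4,4) in the last row is zero and there are no rows below to swap with -> zero pivot in column 4 (A is singular).

first zero-pivot column = 4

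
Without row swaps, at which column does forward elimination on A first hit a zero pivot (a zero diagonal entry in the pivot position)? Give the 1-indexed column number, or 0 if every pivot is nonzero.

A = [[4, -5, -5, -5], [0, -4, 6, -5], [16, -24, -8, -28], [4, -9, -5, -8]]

first zero-pivot column = 0

Naive forward elimination:
R3 <- R3 - (4)*R1:  [  0  -4  12  -8 ]
R4 <- R4 - (1)*R1:  [  0  -4   0  -3 ]
R3 <- R3 - (1)*R2:  [  0   0   6  -3 ]
R4 <- R4 - (1)*R2:  [  0   0  -6   2 ]
R4 <- R4 - (-1)*R3:  [  0   0   0  -1 ]
All pivots nonzero; naive elimination completes without hitting a zero pivot.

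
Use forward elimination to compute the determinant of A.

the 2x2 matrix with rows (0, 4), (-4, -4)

Forward elimination:
R1 <-> R2   (pivot in column 1 was zero)
[ -4  -4 ]
[  0   4 ]
Upper-triangular form:
[ -4  -4 ]
[  0   4 ]
det(A) = (-1)^1 * (-4) * (4) = 16  (1 row swap -> sign -1)

det(A) = 16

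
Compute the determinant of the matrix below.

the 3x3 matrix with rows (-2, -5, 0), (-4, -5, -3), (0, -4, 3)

det(A) = -6

Forward elimination:
R2 <- R2 - (2)*R1:  [  0   5  -3 ]
R3 <- R3 - (-4/5)*R2:  [   0    0  3/5 ]
Upper-triangular form:
[ -2  -5    0 ]
[  0   5   -3 ]
[  0   0  3/5 ]
det(A) = (-1)^0 * (-2) * (5) * (3/5) = -6  (0 row swaps -> sign +1)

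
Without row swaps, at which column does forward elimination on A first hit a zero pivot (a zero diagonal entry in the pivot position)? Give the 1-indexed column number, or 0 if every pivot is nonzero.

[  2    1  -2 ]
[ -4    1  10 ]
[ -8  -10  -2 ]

Naive forward elimination:
R2 <- R2 - (-2)*R1:  [ 0  3  6 ]
R3 <- R3 - (-4)*R1:  [   0   -6  -10 ]
R3 <- R3 - (-2)*R2:  [ 0  0  2 ]
All pivots nonzero; naive elimination completes without hitting a zero pivot.

first zero-pivot column = 0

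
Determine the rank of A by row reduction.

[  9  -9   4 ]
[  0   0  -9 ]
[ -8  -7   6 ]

Row reduction:
R3 <- R3 - (-8/9)*R1:  [    0   -15  86/9 ]
R2 <-> R3   (pivot in column 2 was zero)
[ 9   -9     4 ]
[ 0  -15  86/9 ]
[ 0    0    -9 ]
Row echelon form:
[ 9   -9     4 ]
[ 0  -15  86/9 ]
[ 0    0    -9 ]
Nonzero rows / pivot columns: 3

rank(A) = 3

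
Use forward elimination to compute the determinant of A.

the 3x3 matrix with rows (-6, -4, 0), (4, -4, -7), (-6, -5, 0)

Forward elimination:
R2 <- R2 - (-2/3)*R1:  [     0  -20/3     -7 ]
R3 <- R3 - (1)*R1:  [  0  -1   0 ]
R3 <- R3 - (3/20)*R2:  [     0      0  21/20 ]
Upper-triangular form:
[ -6     -4      0 ]
[  0  -20/3     -7 ]
[  0      0  21/20 ]
det(A) = (-1)^0 * (-6) * (-20/3) * (21/20) = 42  (0 row swaps -> sign +1)

det(A) = 42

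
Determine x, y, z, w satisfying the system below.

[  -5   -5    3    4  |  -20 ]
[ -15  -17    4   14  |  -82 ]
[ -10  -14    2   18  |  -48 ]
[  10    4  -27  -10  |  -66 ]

(5, 3, 4, 2)

Forward elimination on [A|b]:
R2 <- R2 - (3)*R1:  [   0   -2   -5    2  -22 ]
R3 <- R3 - (2)*R1:  [  0  -4  -4  10  -8 ]
R4 <- R4 - (-2)*R1:  [    0    -6   -21    -2  -106 ]
R3 <- R3 - (2)*R2:  [  0   0   6   6  36 ]
R4 <- R4 - (3)*R2:  [   0    0   -6   -8  -40 ]
R4 <- R4 - (-1)*R3:  [  0   0   0  -2  -4 ]
Row echelon form:
[ -5  -5   3   4  |  -20 ]
[  0  -2  -5   2  |  -22 ]
[  0   0   6   6  |   36 ]
[  0   0   0  -2  |   -4 ]
Back-substitution:
w = (-4) / -2 = 2
z = (36 - (6)*(2)) / 6 = 4
y = (-22 - (-5)*(4) - (2)*(2)) / -2 = 3
x = (-20 - (-5)*(3) - (3)*(4) - (4)*(2)) / -5 = 5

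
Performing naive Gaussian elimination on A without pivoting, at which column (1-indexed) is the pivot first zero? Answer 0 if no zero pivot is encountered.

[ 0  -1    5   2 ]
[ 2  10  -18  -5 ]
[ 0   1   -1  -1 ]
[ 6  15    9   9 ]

Naive forward elimination:
Pivot entry (1,1) is zero but row 2 has 2 in column 1 -> naive elimination stops; a row interchange (e.g. R1 <-> R2) would be required here.

first zero-pivot column = 1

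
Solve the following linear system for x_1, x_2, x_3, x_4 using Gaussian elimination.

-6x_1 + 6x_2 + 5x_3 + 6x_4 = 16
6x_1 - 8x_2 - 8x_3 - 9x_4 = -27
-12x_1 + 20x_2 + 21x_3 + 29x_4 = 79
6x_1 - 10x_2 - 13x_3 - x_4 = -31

(1, 1, 2, 1)

Forward elimination on [A|b]:
R2 <- R2 - (-1)*R1:  [   0   -2   -3   -3  -11 ]
R3 <- R3 - (2)*R1:  [  0   8  11  17  47 ]
R4 <- R4 - (-1)*R1:  [   0   -4   -8    5  -15 ]
R3 <- R3 - (-4)*R2:  [  0   0  -1   5   3 ]
R4 <- R4 - (2)*R2:  [  0   0  -2  11   7 ]
R4 <- R4 - (2)*R3:  [ 0  0  0  1  1 ]
Row echelon form:
[ -6   6   5   6  |   16 ]
[  0  -2  -3  -3  |  -11 ]
[  0   0  -1   5  |    3 ]
[  0   0   0   1  |    1 ]
Back-substitution:
x_4 = (1) / 1 = 1
x_3 = (3 - (5)*(1)) / -1 = 2
x_2 = (-11 - (-3)*(2) - (-3)*(1)) / -2 = 1
x_1 = (16 - (6)*(1) - (5)*(2) - (6)*(1)) / -6 = 1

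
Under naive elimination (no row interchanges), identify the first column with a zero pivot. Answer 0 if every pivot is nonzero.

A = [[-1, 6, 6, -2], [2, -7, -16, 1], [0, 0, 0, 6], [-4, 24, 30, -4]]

Naive forward elimination:
R2 <- R2 - (-2)*R1:  [  0   5  -4  -3 ]
R4 <- R4 - (4)*R1:  [ 0  0  6  4 ]
Matrix at this point:
[ -1  6   6  -2 ]
[  0  5  -4  -3 ]
[  0  0   0   6 ]
[  0  0   6   4 ]
Pivot entry (3,3) is zero but row 4 has 6 in column 3 -> naive elimination stops; a row interchange (e.g. R3 <-> R4) would be required here.

first zero-pivot column = 3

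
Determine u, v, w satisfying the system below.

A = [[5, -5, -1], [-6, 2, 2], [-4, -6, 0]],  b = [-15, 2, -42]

Forward elimination on [A|b]:
R2 <- R2 - (-6/5)*R1:  [   0   -4  4/5  -16 ]
R3 <- R3 - (-4/5)*R1:  [    0   -10  -4/5   -54 ]
R3 <- R3 - (5/2)*R2:  [     0      0  -14/5    -14 ]
Row echelon form:
[ 5  -5     -1  |  -15 ]
[ 0  -4    4/5  |  -16 ]
[ 0   0  -14/5  |  -14 ]
Back-substitution:
w = (-14) / (-14/5) = 5
v = (-16 - (4/5)*(5)) / -4 = 5
u = (-15 - (-5)*(5) - (-1)*(5)) / 5 = 3

(3, 5, 5)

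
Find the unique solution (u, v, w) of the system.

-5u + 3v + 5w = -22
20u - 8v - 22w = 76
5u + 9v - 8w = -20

(0, -4, -2)

Forward elimination on [A|b]:
R2 <- R2 - (-4)*R1:  [   0    4   -2  -12 ]
R3 <- R3 - (-1)*R1:  [   0   12   -3  -42 ]
R3 <- R3 - (3)*R2:  [  0   0   3  -6 ]
Row echelon form:
[ -5  3   5  |  -22 ]
[  0  4  -2  |  -12 ]
[  0  0   3  |   -6 ]
Back-substitution:
w = (-6) / 3 = -2
v = (-12 - (-2)*(-2)) / 4 = -4
u = (-22 - (3)*(-4) - (5)*(-2)) / -5 = 0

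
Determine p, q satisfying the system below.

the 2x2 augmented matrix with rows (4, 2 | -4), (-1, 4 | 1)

(-1, 0)

Forward elimination on [A|b]:
R2 <- R2 - (-1/4)*R1:  [   0  9/2    0 ]
Row echelon form:
[ 4    2  |  -4 ]
[ 0  9/2  |   0 ]
Back-substitution:
q = (0) / (9/2) = 0
p = (-4 - (2)*(0)) / 4 = -1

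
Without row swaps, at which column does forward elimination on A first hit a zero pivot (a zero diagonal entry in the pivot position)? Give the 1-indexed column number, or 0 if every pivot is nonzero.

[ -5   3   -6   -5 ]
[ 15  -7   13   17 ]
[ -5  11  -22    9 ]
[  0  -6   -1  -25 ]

Naive forward elimination:
R2 <- R2 - (-3)*R1:  [  0   2  -5   2 ]
R3 <- R3 - (1)*R1:  [   0    8  -16   14 ]
R3 <- R3 - (4)*R2:  [ 0  0  4  6 ]
R4 <- R4 - (-3)*R2:  [   0    0  -16  -19 ]
R4 <- R4 - (-4)*R3:  [ 0  0  0  5 ]
All pivots nonzero; naive elimination completes without hitting a zero pivot.

first zero-pivot column = 0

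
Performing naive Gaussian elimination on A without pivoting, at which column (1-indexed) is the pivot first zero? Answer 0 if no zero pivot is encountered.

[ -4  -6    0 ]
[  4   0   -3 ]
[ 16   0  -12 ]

Naive forward elimination:
R2 <- R2 - (-1)*R1:  [  0  -6  -3 ]
R3 <- R3 - (-4)*R1:  [   0  -24  -12 ]
R3 <- R3 - (4)*R2:  [ 0  0  0 ]
Matrix at this point:
[ -4  -6   0 ]
[  0  -6  -3 ]
[  0   0   0 ]
Pivot entry (3,3) in the last row is zero and there are no rows below to swap with -> zero pivot in column 3 (A is singular).

first zero-pivot column = 3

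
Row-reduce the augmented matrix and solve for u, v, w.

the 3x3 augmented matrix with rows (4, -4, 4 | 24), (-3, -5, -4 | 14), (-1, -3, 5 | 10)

Forward elimination on [A|b]:
R2 <- R2 - (-3/4)*R1:  [  0  -8  -1  32 ]
R3 <- R3 - (-1/4)*R1:  [  0  -4   6  16 ]
R3 <- R3 - (1/2)*R2:  [    0     0  13/2     0 ]
Row echelon form:
[ 4  -4     4  |  24 ]
[ 0  -8    -1  |  32 ]
[ 0   0  13/2  |   0 ]
Back-substitution:
w = (0) / (13/2) = 0
v = (32 - (-1)*(0)) / -8 = -4
u = (24 - (-4)*(-4) - (4)*(0)) / 4 = 2

(2, -4, 0)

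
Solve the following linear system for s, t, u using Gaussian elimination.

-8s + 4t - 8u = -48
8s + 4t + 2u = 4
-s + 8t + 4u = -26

Forward elimination on [A|b]:
R2 <- R2 - (-1)*R1:  [   0    8   -6  -44 ]
R3 <- R3 - (1/8)*R1:  [    0  15/2     5   -20 ]
R3 <- R3 - (15/16)*R2:  [    0     0  85/8  85/4 ]
Row echelon form:
[ -8  4    -8  |   -48 ]
[  0  8    -6  |   -44 ]
[  0  0  85/8  |  85/4 ]
Back-substitution:
u = (85/4) / (85/8) = 2
t = (-44 - (-6)*(2)) / 8 = -4
s = (-48 - (4)*(-4) - (-8)*(2)) / -8 = 2

(2, -4, 2)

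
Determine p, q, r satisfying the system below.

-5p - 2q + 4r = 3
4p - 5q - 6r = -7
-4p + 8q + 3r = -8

(3, -1, 4)

Forward elimination on [A|b]:
R2 <- R2 - (-4/5)*R1:  [     0  -33/5  -14/5  -23/5 ]
R3 <- R3 - (4/5)*R1:  [     0   48/5   -1/5  -52/5 ]
R3 <- R3 - (-16/11)*R2:  [       0        0   -47/11  -188/11 ]
Row echelon form:
[ -5     -2       4  |        3 ]
[  0  -33/5   -14/5  |    -23/5 ]
[  0      0  -47/11  |  -188/11 ]
Back-substitution:
r = (-188/11) / (-47/11) = 4
q = (-23/5 - (-14/5)*(4)) / (-33/5) = -1
p = (3 - (-2)*(-1) - (4)*(4)) / -5 = 3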